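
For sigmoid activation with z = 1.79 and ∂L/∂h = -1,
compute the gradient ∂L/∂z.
∂L/∂z = -0.1226

σ(1.79) = 0.8569
σ'(1.79) = σ(1.79)(1 - σ(1.79)) = 0.8569 × 0.1431 = 0.1226
∂L/∂z = ∂L/∂h · σ'(z) = -1 × 0.1226 = -0.1226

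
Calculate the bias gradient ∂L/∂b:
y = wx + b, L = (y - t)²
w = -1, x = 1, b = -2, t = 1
∂L/∂b = -8

y = wx + b = (-1)(1) + -2 = -3
∂L/∂y = 2(y - t) = 2(-3 - 1) = -8
∂y/∂b = 1
∂L/∂b = ∂L/∂y · ∂y/∂b = -8 × 1 = -8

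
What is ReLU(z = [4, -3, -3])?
h = [4, 0, 0]

ReLU applied element-wise: max(0,4)=4, max(0,-3)=0, max(0,-3)=0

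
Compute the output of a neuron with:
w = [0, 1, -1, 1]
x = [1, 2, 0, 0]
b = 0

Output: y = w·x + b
y = 2

y = (0)(1) + (1)(2) + (-1)(0) + (1)(0) + 0 = 2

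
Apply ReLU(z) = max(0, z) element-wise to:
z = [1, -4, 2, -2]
h = [1, 0, 2, 0]

ReLU applied element-wise: max(0,1)=1, max(0,-4)=0, max(0,2)=2, max(0,-2)=0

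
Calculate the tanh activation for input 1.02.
0.7699

tanh(1.02) = (e^(1.02) - e^(-1.02))/(e^(1.02) + e^(-1.02)) = 0.7699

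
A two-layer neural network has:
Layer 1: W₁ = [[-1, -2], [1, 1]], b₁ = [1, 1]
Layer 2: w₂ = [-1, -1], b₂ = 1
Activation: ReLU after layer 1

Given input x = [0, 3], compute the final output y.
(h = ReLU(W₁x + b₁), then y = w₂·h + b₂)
y = -3

Layer 1 pre-activation: z₁ = [-5, 4]
After ReLU: h = [0, 4]
Layer 2 output: y = -1×0 + -1×4 + 1 = -3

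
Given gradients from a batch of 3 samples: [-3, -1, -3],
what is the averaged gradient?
Average gradient = -2.333

Average = (1/3)(-3 + -1 + -3) = -7/3 = -2.333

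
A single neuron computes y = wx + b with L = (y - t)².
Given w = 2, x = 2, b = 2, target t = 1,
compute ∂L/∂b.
∂L/∂b = 10

y = wx + b = (2)(2) + 2 = 6
∂L/∂y = 2(y - t) = 2(6 - 1) = 10
∂y/∂b = 1
∂L/∂b = ∂L/∂y · ∂y/∂b = 10 × 1 = 10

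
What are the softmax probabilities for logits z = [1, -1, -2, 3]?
p = [0.1166, 0.0158, 0.0058, 0.8618]

exp(z) = [2.718, 0.3679, 0.1353, 20.09]
Sum = 23.31
p = [0.1166, 0.0158, 0.0058, 0.8618]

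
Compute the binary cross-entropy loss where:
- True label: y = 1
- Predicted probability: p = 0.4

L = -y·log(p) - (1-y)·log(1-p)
L = 0.9163

L = -1·log(0.4) - 0·log(0.6) = -log(0.4) = 0.9163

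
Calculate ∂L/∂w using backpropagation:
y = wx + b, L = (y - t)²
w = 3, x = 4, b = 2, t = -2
∂L/∂w = 128

y = wx + b = (3)(4) + 2 = 14
∂L/∂y = 2(y - t) = 2(14 - -2) = 32
∂y/∂w = x = 4
∂L/∂w = ∂L/∂y · ∂y/∂w = 32 × 4 = 128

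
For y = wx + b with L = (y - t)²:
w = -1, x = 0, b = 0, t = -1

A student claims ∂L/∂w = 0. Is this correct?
Correct

y = (-1)(0) + 0 = 0
∂L/∂y = 2(y - t) = 2(0 - -1) = 2
∂y/∂w = x = 0
∂L/∂w = 2 × 0 = 0

Claimed value: 0
Correct: The correct gradient is 0.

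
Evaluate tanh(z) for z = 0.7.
0.6044

tanh(0.7) = (e^(0.7) - e^(-0.7))/(e^(0.7) + e^(-0.7)) = 0.6044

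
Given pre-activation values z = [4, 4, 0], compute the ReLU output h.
h = [4, 4, 0]

ReLU applied element-wise: max(0,4)=4, max(0,4)=4, max(0,0)=0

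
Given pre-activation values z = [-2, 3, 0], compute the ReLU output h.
h = [0, 3, 0]

ReLU applied element-wise: max(0,-2)=0, max(0,3)=3, max(0,0)=0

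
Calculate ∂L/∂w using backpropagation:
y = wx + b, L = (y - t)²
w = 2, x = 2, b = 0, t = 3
∂L/∂w = 4

y = wx + b = (2)(2) + 0 = 4
∂L/∂y = 2(y - t) = 2(4 - 3) = 2
∂y/∂w = x = 2
∂L/∂w = ∂L/∂y · ∂y/∂w = 2 × 2 = 4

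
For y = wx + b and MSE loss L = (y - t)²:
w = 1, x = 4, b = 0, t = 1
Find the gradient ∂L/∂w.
∂L/∂w = 24

y = wx + b = (1)(4) + 0 = 4
∂L/∂y = 2(y - t) = 2(4 - 1) = 6
∂y/∂w = x = 4
∂L/∂w = ∂L/∂y · ∂y/∂w = 6 × 4 = 24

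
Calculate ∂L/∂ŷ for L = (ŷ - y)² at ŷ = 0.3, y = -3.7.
∂L/∂ŷ = 8.0

∂L/∂ŷ = 2(ŷ - y) = 2(0.3 - -3.7) = 2(4.0) = 8.0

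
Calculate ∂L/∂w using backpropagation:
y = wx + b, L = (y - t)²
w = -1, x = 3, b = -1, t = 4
∂L/∂w = -48

y = wx + b = (-1)(3) + -1 = -4
∂L/∂y = 2(y - t) = 2(-4 - 4) = -16
∂y/∂w = x = 3
∂L/∂w = ∂L/∂y · ∂y/∂w = -16 × 3 = -48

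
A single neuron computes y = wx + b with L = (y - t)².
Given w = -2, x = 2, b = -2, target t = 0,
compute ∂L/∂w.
∂L/∂w = -24

y = wx + b = (-2)(2) + -2 = -6
∂L/∂y = 2(y - t) = 2(-6 - 0) = -12
∂y/∂w = x = 2
∂L/∂w = ∂L/∂y · ∂y/∂w = -12 × 2 = -24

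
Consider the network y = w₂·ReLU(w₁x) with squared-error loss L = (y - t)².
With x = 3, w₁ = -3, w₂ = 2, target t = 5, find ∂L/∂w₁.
∂L/∂w₁ = 0

Forward pass:
z = w₁x = -3×3 = -9
h = ReLU(-9) = 0
y = w₂h = 2×0 = 0

Backward pass:
∂L/∂y = 2(y - t) = 2(0 - 5) = -10
∂y/∂h = w₂ = 2
∂h/∂z = 0 (ReLU derivative)
∂z/∂w₁ = x = 3

∂L/∂w₁ = -10 × 2 × 0 × 3 = 0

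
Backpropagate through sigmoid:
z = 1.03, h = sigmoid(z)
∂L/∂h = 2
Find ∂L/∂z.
∂L/∂z = 0.3877

σ(1.03) = 0.7369
σ'(1.03) = σ(1.03)(1 - σ(1.03)) = 0.7369 × 0.2631 = 0.1939
∂L/∂z = ∂L/∂h · σ'(z) = 2 × 0.1939 = 0.3877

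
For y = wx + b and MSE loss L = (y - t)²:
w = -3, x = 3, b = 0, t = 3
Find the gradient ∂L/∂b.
∂L/∂b = -24

y = wx + b = (-3)(3) + 0 = -9
∂L/∂y = 2(y - t) = 2(-9 - 3) = -24
∂y/∂b = 1
∂L/∂b = ∂L/∂y · ∂y/∂b = -24 × 1 = -24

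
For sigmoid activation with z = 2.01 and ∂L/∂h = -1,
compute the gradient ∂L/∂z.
∂L/∂z = -0.1042

σ(2.01) = 0.8818
σ'(2.01) = σ(2.01)(1 - σ(2.01)) = 0.8818 × 0.1182 = 0.1042
∂L/∂z = ∂L/∂h · σ'(z) = -1 × 0.1042 = -0.1042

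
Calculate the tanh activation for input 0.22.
0.2165

tanh(0.22) = (e^(0.22) - e^(-0.22))/(e^(0.22) + e^(-0.22)) = 0.2165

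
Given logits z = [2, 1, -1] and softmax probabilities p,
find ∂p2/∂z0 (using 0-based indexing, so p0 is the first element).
∂p2/∂z0 = -0.02477

p = softmax(z) = [0.7054, 0.2595, 0.03512]
p2 = 0.03512, p0 = 0.7054

∂p2/∂z0 = -p2 × p0 = -0.03512 × 0.7054 = -0.02477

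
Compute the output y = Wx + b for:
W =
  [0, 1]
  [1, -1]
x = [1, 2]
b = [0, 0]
y = [2, -1]

Wx = [0×1 + 1×2, 1×1 + -1×2]
   = [2, -1]
y = Wx + b = [2 + 0, -1 + 0] = [2, -1]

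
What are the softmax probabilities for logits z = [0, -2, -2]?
p = [0.787, 0.1065, 0.1065]

exp(z) = [1, 0.1353, 0.1353]
Sum = 1.271
p = [0.787, 0.1065, 0.1065]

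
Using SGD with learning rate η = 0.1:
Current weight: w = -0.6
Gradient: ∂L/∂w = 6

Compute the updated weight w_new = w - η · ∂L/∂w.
w_new = -1.2

w_new = w - η·∂L/∂w = -0.6 - 0.1×(6) = -0.6 - (0.6) = -1.2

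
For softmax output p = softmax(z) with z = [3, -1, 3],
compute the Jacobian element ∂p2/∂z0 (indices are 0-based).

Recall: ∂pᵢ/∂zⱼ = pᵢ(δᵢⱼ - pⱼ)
∂p2/∂z0 = -0.2455

p = softmax(z) = [0.4955, 0.009075, 0.4955]
p2 = 0.4955, p0 = 0.4955

∂p2/∂z0 = -p2 × p0 = -0.4955 × 0.4955 = -0.2455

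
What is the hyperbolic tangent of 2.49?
0.9863

tanh(2.49) = (e^(2.49) - e^(-2.49))/(e^(2.49) + e^(-2.49)) = 0.9863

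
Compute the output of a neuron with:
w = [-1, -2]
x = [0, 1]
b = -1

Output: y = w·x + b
y = -3

y = (-1)(0) + (-2)(1) + -1 = -3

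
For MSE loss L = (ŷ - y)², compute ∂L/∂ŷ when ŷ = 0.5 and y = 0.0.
∂L/∂ŷ = 1.0

∂L/∂ŷ = 2(ŷ - y) = 2(0.5 - 0.0) = 2(0.5) = 1.0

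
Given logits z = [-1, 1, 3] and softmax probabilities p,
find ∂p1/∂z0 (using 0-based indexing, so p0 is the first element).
∂p1/∂z0 = -0.001862

p = softmax(z) = [0.01588, 0.1173, 0.8668]
p1 = 0.1173, p0 = 0.01588

∂p1/∂z0 = -p1 × p0 = -0.1173 × 0.01588 = -0.001862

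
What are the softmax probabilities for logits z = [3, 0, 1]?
p = [0.8438, 0.042, 0.1142]

exp(z) = [20.09, 1, 2.718]
Sum = 23.8
p = [0.8438, 0.042, 0.1142]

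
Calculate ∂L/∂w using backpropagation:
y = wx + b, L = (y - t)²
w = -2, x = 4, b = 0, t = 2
∂L/∂w = -80

y = wx + b = (-2)(4) + 0 = -8
∂L/∂y = 2(y - t) = 2(-8 - 2) = -20
∂y/∂w = x = 4
∂L/∂w = ∂L/∂y · ∂y/∂w = -20 × 4 = -80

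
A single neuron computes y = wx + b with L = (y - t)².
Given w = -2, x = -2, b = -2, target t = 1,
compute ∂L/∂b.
∂L/∂b = 2

y = wx + b = (-2)(-2) + -2 = 2
∂L/∂y = 2(y - t) = 2(2 - 1) = 2
∂y/∂b = 1
∂L/∂b = ∂L/∂y · ∂y/∂b = 2 × 1 = 2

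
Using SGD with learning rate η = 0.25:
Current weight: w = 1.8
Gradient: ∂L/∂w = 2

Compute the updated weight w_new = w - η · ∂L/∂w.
w_new = 1.3

w_new = w - η·∂L/∂w = 1.8 - 0.25×(2) = 1.8 - (0.5) = 1.3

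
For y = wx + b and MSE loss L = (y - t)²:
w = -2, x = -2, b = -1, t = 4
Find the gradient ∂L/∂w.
∂L/∂w = 4

y = wx + b = (-2)(-2) + -1 = 3
∂L/∂y = 2(y - t) = 2(3 - 4) = -2
∂y/∂w = x = -2
∂L/∂w = ∂L/∂y · ∂y/∂w = -2 × -2 = 4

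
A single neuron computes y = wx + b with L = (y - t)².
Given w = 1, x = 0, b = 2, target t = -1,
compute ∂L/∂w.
∂L/∂w = 0

y = wx + b = (1)(0) + 2 = 2
∂L/∂y = 2(y - t) = 2(2 - -1) = 6
∂y/∂w = x = 0
∂L/∂w = ∂L/∂y · ∂y/∂w = 6 × 0 = 0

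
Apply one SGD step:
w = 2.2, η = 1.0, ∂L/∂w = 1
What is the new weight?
w_new = 1.2

w_new = w - η·∂L/∂w = 2.2 - 1.0×(1) = 2.2 - (1) = 1.2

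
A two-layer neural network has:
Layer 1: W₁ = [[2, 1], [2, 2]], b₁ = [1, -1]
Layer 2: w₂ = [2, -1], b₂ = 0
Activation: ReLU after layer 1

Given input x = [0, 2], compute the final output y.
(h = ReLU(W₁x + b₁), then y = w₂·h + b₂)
y = 3

Layer 1 pre-activation: z₁ = [3, 3]
After ReLU: h = [3, 3]
Layer 2 output: y = 2×3 + -1×3 + 0 = 3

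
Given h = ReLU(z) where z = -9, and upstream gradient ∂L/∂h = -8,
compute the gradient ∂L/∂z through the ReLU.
∂L/∂z = 0

h = ReLU(-9) = 0
Since z < 0: ∂h/∂z = 0
∂L/∂z = ∂L/∂h · ∂h/∂z = -8 × 0 = 0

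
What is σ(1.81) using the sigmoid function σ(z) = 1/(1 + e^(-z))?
0.8594

sigmoid(1.81) = 1/(1 + e^(-1.81)) = 1/(1 + 0.1637) = 0.8594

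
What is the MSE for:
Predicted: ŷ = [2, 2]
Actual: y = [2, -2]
MSE = 8

MSE = (1/2)((2-2)² + (2--2)²) = (1/2)(0 + 16) = 8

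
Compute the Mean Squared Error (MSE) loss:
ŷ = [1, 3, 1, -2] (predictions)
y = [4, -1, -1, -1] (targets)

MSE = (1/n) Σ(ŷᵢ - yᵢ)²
MSE = 7.5

MSE = (1/4)((1-4)² + (3--1)² + (1--1)² + (-2--1)²) = (1/4)(9 + 16 + 4 + 1) = 7.5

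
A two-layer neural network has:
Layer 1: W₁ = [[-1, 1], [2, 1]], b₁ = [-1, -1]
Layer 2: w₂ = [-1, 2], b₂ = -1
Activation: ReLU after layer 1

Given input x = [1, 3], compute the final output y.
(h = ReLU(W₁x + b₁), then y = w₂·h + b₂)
y = 6

Layer 1 pre-activation: z₁ = [1, 4]
After ReLU: h = [1, 4]
Layer 2 output: y = -1×1 + 2×4 + -1 = 6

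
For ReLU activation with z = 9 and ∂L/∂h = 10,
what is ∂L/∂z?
∂L/∂z = 10

h = ReLU(9) = 9
Since z > 0: ∂h/∂z = 1
∂L/∂z = ∂L/∂h · ∂h/∂z = 10 × 1 = 10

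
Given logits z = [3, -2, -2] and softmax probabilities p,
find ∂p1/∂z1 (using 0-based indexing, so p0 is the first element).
∂p1/∂z1 = 0.006604

p = softmax(z) = [0.9867, 0.006648, 0.006648]
p1 = 0.006648

∂p1/∂z1 = p1(1 - p1) = 0.006648 × (1 - 0.006648) = 0.006604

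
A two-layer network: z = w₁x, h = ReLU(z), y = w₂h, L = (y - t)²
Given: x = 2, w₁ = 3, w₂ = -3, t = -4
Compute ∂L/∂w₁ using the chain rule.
∂L/∂w₁ = 168

Forward pass:
z = w₁x = 3×2 = 6
h = ReLU(6) = 6
y = w₂h = -3×6 = -18

Backward pass:
∂L/∂y = 2(y - t) = 2(-18 - -4) = -28
∂y/∂h = w₂ = -3
∂h/∂z = 1 (ReLU derivative)
∂z/∂w₁ = x = 2

∂L/∂w₁ = -28 × -3 × 1 × 2 = 168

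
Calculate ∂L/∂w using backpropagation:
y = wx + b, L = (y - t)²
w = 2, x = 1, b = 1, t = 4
∂L/∂w = -2

y = wx + b = (2)(1) + 1 = 3
∂L/∂y = 2(y - t) = 2(3 - 4) = -2
∂y/∂w = x = 1
∂L/∂w = ∂L/∂y · ∂y/∂w = -2 × 1 = -2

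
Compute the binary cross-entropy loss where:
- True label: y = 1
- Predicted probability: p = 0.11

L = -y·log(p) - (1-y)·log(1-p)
L = 2.207

L = -1·log(0.11) - 0·log(0.89) = -log(0.11) = 2.207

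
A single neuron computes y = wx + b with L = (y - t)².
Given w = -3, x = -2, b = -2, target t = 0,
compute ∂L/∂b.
∂L/∂b = 8

y = wx + b = (-3)(-2) + -2 = 4
∂L/∂y = 2(y - t) = 2(4 - 0) = 8
∂y/∂b = 1
∂L/∂b = ∂L/∂y · ∂y/∂b = 8 × 1 = 8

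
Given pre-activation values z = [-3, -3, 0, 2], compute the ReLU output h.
h = [0, 0, 0, 2]

ReLU applied element-wise: max(0,-3)=0, max(0,-3)=0, max(0,0)=0, max(0,2)=2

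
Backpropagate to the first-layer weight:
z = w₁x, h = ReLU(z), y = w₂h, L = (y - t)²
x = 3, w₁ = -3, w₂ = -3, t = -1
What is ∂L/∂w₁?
∂L/∂w₁ = 0

Forward pass:
z = w₁x = -3×3 = -9
h = ReLU(-9) = 0
y = w₂h = -3×0 = 0

Backward pass:
∂L/∂y = 2(y - t) = 2(0 - -1) = 2
∂y/∂h = w₂ = -3
∂h/∂z = 0 (ReLU derivative)
∂z/∂w₁ = x = 3

∂L/∂w₁ = 2 × -3 × 0 × 3 = 0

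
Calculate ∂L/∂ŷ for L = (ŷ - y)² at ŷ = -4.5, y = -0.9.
∂L/∂ŷ = -7.2

∂L/∂ŷ = 2(ŷ - y) = 2(-4.5 - -0.9) = 2(-3.6) = -7.2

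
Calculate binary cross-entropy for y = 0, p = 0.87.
L = 2.04

L = -0·log(0.87) - 1·log(0.13) = -log(0.13) = 2.04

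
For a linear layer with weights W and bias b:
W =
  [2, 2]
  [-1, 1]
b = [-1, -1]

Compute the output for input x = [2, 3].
y = [9, 0]

Wx = [2×2 + 2×3, -1×2 + 1×3]
   = [10, 1]
y = Wx + b = [10 + -1, 1 + -1] = [9, 0]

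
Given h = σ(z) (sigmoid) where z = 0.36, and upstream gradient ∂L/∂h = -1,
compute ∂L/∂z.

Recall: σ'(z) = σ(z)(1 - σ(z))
∂L/∂z = -0.2421

σ(0.36) = 0.589
σ'(0.36) = σ(0.36)(1 - σ(0.36)) = 0.589 × 0.411 = 0.2421
∂L/∂z = ∂L/∂h · σ'(z) = -1 × 0.2421 = -0.2421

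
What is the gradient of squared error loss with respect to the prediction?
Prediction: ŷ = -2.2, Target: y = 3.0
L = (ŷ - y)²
∂L/∂ŷ = -10.4

∂L/∂ŷ = 2(ŷ - y) = 2(-2.2 - 3.0) = 2(-5.2) = -10.4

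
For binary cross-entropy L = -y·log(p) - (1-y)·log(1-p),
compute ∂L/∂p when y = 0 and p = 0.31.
∂L/∂p = 1.449

∂L/∂p = -y/p + (1-y)/(1-p) = 0 + 1/0.69 = 1.449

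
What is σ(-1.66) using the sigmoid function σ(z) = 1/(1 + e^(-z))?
0.1598

sigmoid(-1.66) = 1/(1 + e^(1.66)) = 1/(1 + 5.259) = 0.1598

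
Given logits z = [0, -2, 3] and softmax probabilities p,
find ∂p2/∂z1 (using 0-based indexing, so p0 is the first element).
∂p2/∂z1 = -0.006036

p = softmax(z) = [0.04712, 0.006377, 0.9465]
p2 = 0.9465, p1 = 0.006377

∂p2/∂z1 = -p2 × p1 = -0.9465 × 0.006377 = -0.006036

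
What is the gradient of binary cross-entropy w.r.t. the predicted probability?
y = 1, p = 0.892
∂L/∂p = -1.121

∂L/∂p = -y/p + (1-y)/(1-p) = -1/0.892 + 0 = -1.121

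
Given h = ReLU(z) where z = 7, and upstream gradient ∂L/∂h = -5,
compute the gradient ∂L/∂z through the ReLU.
∂L/∂z = -5

h = ReLU(7) = 7
Since z > 0: ∂h/∂z = 1
∂L/∂z = ∂L/∂h · ∂h/∂z = -5 × 1 = -5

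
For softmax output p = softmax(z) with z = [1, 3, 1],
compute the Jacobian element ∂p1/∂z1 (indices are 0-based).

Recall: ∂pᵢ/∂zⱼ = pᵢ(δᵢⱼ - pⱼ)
∂p1/∂z1 = 0.1676

p = softmax(z) = [0.1065, 0.787, 0.1065]
p1 = 0.787

∂p1/∂z1 = p1(1 - p1) = 0.787 × (1 - 0.787) = 0.1676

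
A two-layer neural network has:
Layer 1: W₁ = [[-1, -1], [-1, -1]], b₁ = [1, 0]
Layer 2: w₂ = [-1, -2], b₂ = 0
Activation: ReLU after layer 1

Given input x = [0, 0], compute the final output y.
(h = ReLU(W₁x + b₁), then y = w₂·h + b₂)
y = -1

Layer 1 pre-activation: z₁ = [1, 0]
After ReLU: h = [1, 0]
Layer 2 output: y = -1×1 + -2×0 + 0 = -1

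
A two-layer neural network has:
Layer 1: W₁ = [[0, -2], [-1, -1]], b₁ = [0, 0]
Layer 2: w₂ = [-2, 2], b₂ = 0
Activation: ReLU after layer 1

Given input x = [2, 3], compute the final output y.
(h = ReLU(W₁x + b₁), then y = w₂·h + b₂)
y = 0

Layer 1 pre-activation: z₁ = [-6, -5]
After ReLU: h = [0, 0]
Layer 2 output: y = -2×0 + 2×0 + 0 = 0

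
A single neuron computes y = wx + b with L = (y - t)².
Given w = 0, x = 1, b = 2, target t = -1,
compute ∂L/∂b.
∂L/∂b = 6

y = wx + b = (0)(1) + 2 = 2
∂L/∂y = 2(y - t) = 2(2 - -1) = 6
∂y/∂b = 1
∂L/∂b = ∂L/∂y · ∂y/∂b = 6 × 1 = 6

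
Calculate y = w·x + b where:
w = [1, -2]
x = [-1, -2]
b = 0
y = 3

y = (1)(-1) + (-2)(-2) + 0 = 3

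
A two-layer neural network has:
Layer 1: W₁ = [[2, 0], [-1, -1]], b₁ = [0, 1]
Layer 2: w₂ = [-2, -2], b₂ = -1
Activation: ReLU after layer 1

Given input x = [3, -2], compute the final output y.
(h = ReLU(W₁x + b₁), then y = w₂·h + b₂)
y = -13

Layer 1 pre-activation: z₁ = [6, 0]
After ReLU: h = [6, 0]
Layer 2 output: y = -2×6 + -2×0 + -1 = -13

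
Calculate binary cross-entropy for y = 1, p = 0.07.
L = 2.659

L = -1·log(0.07) - 0·log(0.93) = -log(0.07) = 2.659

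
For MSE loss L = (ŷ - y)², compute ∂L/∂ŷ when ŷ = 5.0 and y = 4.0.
∂L/∂ŷ = 2.0

∂L/∂ŷ = 2(ŷ - y) = 2(5.0 - 4.0) = 2(1.0) = 2.0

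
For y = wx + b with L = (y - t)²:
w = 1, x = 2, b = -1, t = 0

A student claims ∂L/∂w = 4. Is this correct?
Correct

y = (1)(2) + -1 = 1
∂L/∂y = 2(y - t) = 2(1 - 0) = 2
∂y/∂w = x = 2
∂L/∂w = 2 × 2 = 4

Claimed value: 4
Correct: The correct gradient is 4.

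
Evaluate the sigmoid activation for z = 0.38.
0.5939

sigmoid(0.38) = 1/(1 + e^(-0.38)) = 1/(1 + 0.6839) = 0.5939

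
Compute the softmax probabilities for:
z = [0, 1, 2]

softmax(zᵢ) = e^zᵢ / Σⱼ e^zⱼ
p = [0.09, 0.2447, 0.6652]

exp(z) = [1, 2.718, 7.389]
Sum = 11.11
p = [0.09, 0.2447, 0.6652]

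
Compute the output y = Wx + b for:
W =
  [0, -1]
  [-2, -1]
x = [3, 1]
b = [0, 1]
y = [-1, -6]

Wx = [0×3 + -1×1, -2×3 + -1×1]
   = [-1, -7]
y = Wx + b = [-1 + 0, -7 + 1] = [-1, -6]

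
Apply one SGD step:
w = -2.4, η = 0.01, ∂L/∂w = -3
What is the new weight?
w_new = -2.37

w_new = w - η·∂L/∂w = -2.4 - 0.01×(-3) = -2.4 - (-0.03) = -2.37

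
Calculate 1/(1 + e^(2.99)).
0.04788

sigmoid(-2.99) = 1/(1 + e^(2.99)) = 1/(1 + 19.89) = 0.04788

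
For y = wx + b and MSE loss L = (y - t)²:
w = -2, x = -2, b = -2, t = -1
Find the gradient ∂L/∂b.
∂L/∂b = 6

y = wx + b = (-2)(-2) + -2 = 2
∂L/∂y = 2(y - t) = 2(2 - -1) = 6
∂y/∂b = 1
∂L/∂b = ∂L/∂y · ∂y/∂b = 6 × 1 = 6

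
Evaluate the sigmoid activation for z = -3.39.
0.03261

sigmoid(-3.39) = 1/(1 + e^(3.39)) = 1/(1 + 29.67) = 0.03261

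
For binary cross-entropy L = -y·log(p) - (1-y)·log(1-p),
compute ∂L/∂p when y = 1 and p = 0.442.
∂L/∂p = -2.262

∂L/∂p = -y/p + (1-y)/(1-p) = -1/0.442 + 0 = -2.262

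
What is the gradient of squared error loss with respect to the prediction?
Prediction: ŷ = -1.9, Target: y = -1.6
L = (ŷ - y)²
∂L/∂ŷ = -0.6

∂L/∂ŷ = 2(ŷ - y) = 2(-1.9 - -1.6) = 2(-0.3) = -0.6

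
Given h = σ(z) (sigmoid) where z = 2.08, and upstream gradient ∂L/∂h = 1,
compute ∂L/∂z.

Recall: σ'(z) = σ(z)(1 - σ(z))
∂L/∂z = 0.09872

σ(2.08) = 0.8889
σ'(2.08) = σ(2.08)(1 - σ(2.08)) = 0.8889 × 0.1111 = 0.09872
∂L/∂z = ∂L/∂h · σ'(z) = 1 × 0.09872 = 0.09872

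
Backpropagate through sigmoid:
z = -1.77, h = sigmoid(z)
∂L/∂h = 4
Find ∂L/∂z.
∂L/∂z = 0.4974

σ(-1.77) = 0.1455
σ'(-1.77) = σ(-1.77)(1 - σ(-1.77)) = 0.1455 × 0.8545 = 0.1244
∂L/∂z = ∂L/∂h · σ'(z) = 4 × 0.1244 = 0.4974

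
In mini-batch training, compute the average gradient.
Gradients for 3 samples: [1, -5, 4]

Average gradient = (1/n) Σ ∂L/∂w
Average gradient = 0

Average = (1/3)(1 + -5 + 4) = 0/3 = 0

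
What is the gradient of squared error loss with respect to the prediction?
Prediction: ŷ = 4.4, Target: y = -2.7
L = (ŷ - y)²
∂L/∂ŷ = 14.2

∂L/∂ŷ = 2(ŷ - y) = 2(4.4 - -2.7) = 2(7.1) = 14.2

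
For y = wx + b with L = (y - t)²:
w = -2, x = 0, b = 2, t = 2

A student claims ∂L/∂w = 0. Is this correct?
Correct

y = (-2)(0) + 2 = 2
∂L/∂y = 2(y - t) = 2(2 - 2) = 0
∂y/∂w = x = 0
∂L/∂w = 0 × 0 = 0

Claimed value: 0
Correct: The correct gradient is 0.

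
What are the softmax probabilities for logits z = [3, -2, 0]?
p = [0.9465, 0.0064, 0.0471]

exp(z) = [20.09, 0.1353, 1]
Sum = 21.22
p = [0.9465, 0.0064, 0.0471]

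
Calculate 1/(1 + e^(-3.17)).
0.9597

sigmoid(3.17) = 1/(1 + e^(-3.17)) = 1/(1 + 0.042) = 0.9597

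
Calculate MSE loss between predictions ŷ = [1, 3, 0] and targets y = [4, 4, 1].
MSE = 3.667

MSE = (1/3)((1-4)² + (3-4)² + (0-1)²) = (1/3)(9 + 1 + 1) = 3.667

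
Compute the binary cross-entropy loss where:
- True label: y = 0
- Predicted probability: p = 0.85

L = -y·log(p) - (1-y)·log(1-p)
L = 1.897

L = -0·log(0.85) - 1·log(0.15) = -log(0.15) = 1.897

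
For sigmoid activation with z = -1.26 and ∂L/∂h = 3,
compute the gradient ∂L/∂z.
∂L/∂z = 0.5164

σ(-1.26) = 0.221
σ'(-1.26) = σ(-1.26)(1 - σ(-1.26)) = 0.221 × 0.779 = 0.1721
∂L/∂z = ∂L/∂h · σ'(z) = 3 × 0.1721 = 0.5164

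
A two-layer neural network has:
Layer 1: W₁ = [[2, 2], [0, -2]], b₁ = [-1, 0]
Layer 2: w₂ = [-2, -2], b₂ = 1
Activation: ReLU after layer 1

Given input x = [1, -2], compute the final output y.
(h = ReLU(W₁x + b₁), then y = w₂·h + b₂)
y = -7

Layer 1 pre-activation: z₁ = [-3, 4]
After ReLU: h = [0, 4]
Layer 2 output: y = -2×0 + -2×4 + 1 = -7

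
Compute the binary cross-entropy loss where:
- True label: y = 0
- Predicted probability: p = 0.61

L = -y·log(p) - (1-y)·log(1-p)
L = 0.9416

L = -0·log(0.61) - 1·log(0.39) = -log(0.39) = 0.9416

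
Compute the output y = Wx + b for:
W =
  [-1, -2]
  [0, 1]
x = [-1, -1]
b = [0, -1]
y = [3, -2]

Wx = [-1×-1 + -2×-1, 0×-1 + 1×-1]
   = [3, -1]
y = Wx + b = [3 + 0, -1 + -1] = [3, -2]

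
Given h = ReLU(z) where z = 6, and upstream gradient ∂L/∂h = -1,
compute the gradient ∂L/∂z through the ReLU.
∂L/∂z = -1

h = ReLU(6) = 6
Since z > 0: ∂h/∂z = 1
∂L/∂z = ∂L/∂h · ∂h/∂z = -1 × 1 = -1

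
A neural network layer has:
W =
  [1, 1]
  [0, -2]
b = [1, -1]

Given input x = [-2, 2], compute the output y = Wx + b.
y = [1, -5]

Wx = [1×-2 + 1×2, 0×-2 + -2×2]
   = [0, -4]
y = Wx + b = [0 + 1, -4 + -1] = [1, -5]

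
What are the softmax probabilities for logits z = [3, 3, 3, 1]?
p = [0.3189, 0.3189, 0.3189, 0.0432]

exp(z) = [20.09, 20.09, 20.09, 2.718]
Sum = 62.97
p = [0.3189, 0.3189, 0.3189, 0.0432]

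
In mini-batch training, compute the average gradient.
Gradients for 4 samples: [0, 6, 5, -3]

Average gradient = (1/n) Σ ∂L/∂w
Average gradient = 2

Average = (1/4)(0 + 6 + 5 + -3) = 8/4 = 2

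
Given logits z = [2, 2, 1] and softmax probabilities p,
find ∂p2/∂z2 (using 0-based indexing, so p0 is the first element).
∂p2/∂z2 = 0.1312

p = softmax(z) = [0.4223, 0.4223, 0.1554]
p2 = 0.1554

∂p2/∂z2 = p2(1 - p2) = 0.1554 × (1 - 0.1554) = 0.1312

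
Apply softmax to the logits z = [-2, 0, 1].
p = [0.0351, 0.2595, 0.7054]

exp(z) = [0.1353, 1, 2.718]
Sum = 3.854
p = [0.0351, 0.2595, 0.7054]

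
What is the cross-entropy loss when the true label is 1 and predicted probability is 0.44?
L = 0.821

L = -1·log(0.44) - 0·log(0.56) = -log(0.44) = 0.821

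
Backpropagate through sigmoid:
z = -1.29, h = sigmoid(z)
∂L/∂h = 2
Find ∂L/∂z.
∂L/∂z = 0.3385

σ(-1.29) = 0.2159
σ'(-1.29) = σ(-1.29)(1 - σ(-1.29)) = 0.2159 × 0.7841 = 0.1693
∂L/∂z = ∂L/∂h · σ'(z) = 2 × 0.1693 = 0.3385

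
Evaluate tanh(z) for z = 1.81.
0.9478

tanh(1.81) = (e^(1.81) - e^(-1.81))/(e^(1.81) + e^(-1.81)) = 0.9478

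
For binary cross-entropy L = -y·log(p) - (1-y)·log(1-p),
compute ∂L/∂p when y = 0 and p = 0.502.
∂L/∂p = 2.008

∂L/∂p = -y/p + (1-y)/(1-p) = 0 + 1/0.498 = 2.008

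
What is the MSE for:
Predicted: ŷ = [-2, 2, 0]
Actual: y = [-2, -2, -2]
MSE = 6.667

MSE = (1/3)((-2--2)² + (2--2)² + (0--2)²) = (1/3)(0 + 16 + 4) = 6.667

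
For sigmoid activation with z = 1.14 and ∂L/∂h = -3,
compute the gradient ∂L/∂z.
∂L/∂z = -0.5508

σ(1.14) = 0.7577
σ'(1.14) = σ(1.14)(1 - σ(1.14)) = 0.7577 × 0.2423 = 0.1836
∂L/∂z = ∂L/∂h · σ'(z) = -3 × 0.1836 = -0.5508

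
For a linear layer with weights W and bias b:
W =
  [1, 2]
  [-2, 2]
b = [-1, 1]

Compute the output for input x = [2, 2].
y = [5, 1]

Wx = [1×2 + 2×2, -2×2 + 2×2]
   = [6, 0]
y = Wx + b = [6 + -1, 0 + 1] = [5, 1]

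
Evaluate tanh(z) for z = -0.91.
-0.7211

tanh(-0.91) = (e^(-0.91) - e^(0.91))/(e^(-0.91) + e^(0.91)) = -0.7211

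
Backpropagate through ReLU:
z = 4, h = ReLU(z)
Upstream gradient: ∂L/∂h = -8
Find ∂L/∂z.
∂L/∂z = -8

h = ReLU(4) = 4
Since z > 0: ∂h/∂z = 1
∂L/∂z = ∂L/∂h · ∂h/∂z = -8 × 1 = -8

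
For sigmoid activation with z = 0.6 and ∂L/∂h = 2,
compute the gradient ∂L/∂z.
∂L/∂z = 0.4576

σ(0.6) = 0.6457
σ'(0.6) = σ(0.6)(1 - σ(0.6)) = 0.6457 × 0.3543 = 0.2288
∂L/∂z = ∂L/∂h · σ'(z) = 2 × 0.2288 = 0.4576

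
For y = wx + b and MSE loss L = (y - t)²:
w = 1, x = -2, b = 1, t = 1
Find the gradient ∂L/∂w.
∂L/∂w = 8

y = wx + b = (1)(-2) + 1 = -1
∂L/∂y = 2(y - t) = 2(-1 - 1) = -4
∂y/∂w = x = -2
∂L/∂w = ∂L/∂y · ∂y/∂w = -4 × -2 = 8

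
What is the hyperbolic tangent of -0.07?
-0.06989

tanh(-0.07) = (e^(-0.07) - e^(0.07))/(e^(-0.07) + e^(0.07)) = -0.06989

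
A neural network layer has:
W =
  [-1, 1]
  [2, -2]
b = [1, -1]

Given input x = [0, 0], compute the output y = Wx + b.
y = [1, -1]

Wx = [-1×0 + 1×0, 2×0 + -2×0]
   = [0, 0]
y = Wx + b = [0 + 1, 0 + -1] = [1, -1]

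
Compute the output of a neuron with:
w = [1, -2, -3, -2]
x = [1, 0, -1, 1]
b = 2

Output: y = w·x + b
y = 4

y = (1)(1) + (-2)(0) + (-3)(-1) + (-2)(1) + 2 = 4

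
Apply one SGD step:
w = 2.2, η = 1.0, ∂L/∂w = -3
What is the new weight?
w_new = 5.2

w_new = w - η·∂L/∂w = 2.2 - 1.0×(-3) = 2.2 - (-3) = 5.2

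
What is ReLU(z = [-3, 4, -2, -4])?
h = [0, 4, 0, 0]

ReLU applied element-wise: max(0,-3)=0, max(0,4)=4, max(0,-2)=0, max(0,-4)=0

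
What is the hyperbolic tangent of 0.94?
0.7352

tanh(0.94) = (e^(0.94) - e^(-0.94))/(e^(0.94) + e^(-0.94)) = 0.7352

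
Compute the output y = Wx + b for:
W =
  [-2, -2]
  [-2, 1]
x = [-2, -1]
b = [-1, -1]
y = [5, 2]

Wx = [-2×-2 + -2×-1, -2×-2 + 1×-1]
   = [6, 3]
y = Wx + b = [6 + -1, 3 + -1] = [5, 2]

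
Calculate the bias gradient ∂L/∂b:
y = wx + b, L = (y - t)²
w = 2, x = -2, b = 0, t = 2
∂L/∂b = -12

y = wx + b = (2)(-2) + 0 = -4
∂L/∂y = 2(y - t) = 2(-4 - 2) = -12
∂y/∂b = 1
∂L/∂b = ∂L/∂y · ∂y/∂b = -12 × 1 = -12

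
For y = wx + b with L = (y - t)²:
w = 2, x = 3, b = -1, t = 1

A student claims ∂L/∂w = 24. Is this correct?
Correct

y = (2)(3) + -1 = 5
∂L/∂y = 2(y - t) = 2(5 - 1) = 8
∂y/∂w = x = 3
∂L/∂w = 8 × 3 = 24

Claimed value: 24
Correct: The correct gradient is 24.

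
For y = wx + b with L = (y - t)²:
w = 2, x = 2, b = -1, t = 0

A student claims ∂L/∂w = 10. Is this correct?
Incorrect

y = (2)(2) + -1 = 3
∂L/∂y = 2(y - t) = 2(3 - 0) = 6
∂y/∂w = x = 2
∂L/∂w = 6 × 2 = 12

Claimed value: 10
Incorrect: The correct gradient is 12.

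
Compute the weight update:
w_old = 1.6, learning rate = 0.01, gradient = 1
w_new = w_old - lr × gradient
w_new = 1.59

w_new = w - η·∂L/∂w = 1.6 - 0.01×(1) = 1.6 - (0.01) = 1.59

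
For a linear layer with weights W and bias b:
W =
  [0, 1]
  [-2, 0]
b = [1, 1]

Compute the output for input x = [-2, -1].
y = [0, 5]

Wx = [0×-2 + 1×-1, -2×-2 + 0×-1]
   = [-1, 4]
y = Wx + b = [-1 + 1, 4 + 1] = [0, 5]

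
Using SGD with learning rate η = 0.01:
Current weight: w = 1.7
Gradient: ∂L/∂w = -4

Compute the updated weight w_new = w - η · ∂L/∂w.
w_new = 1.74

w_new = w - η·∂L/∂w = 1.7 - 0.01×(-4) = 1.7 - (-0.04) = 1.74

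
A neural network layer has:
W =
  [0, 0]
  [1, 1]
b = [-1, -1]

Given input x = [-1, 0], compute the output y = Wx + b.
y = [-1, -2]

Wx = [0×-1 + 0×0, 1×-1 + 1×0]
   = [0, -1]
y = Wx + b = [0 + -1, -1 + -1] = [-1, -2]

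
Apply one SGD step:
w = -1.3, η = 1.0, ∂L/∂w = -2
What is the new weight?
w_new = 0.7

w_new = w - η·∂L/∂w = -1.3 - 1.0×(-2) = -1.3 - (-2) = 0.7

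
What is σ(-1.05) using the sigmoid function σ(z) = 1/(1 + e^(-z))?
0.2592

sigmoid(-1.05) = 1/(1 + e^(1.05)) = 1/(1 + 2.858) = 0.2592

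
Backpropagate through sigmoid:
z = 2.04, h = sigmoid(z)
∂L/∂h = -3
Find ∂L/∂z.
∂L/∂z = -0.3055

σ(2.04) = 0.8849
σ'(2.04) = σ(2.04)(1 - σ(2.04)) = 0.8849 × 0.1151 = 0.1018
∂L/∂z = ∂L/∂h · σ'(z) = -3 × 0.1018 = -0.3055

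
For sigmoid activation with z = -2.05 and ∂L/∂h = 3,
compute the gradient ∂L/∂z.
∂L/∂z = 0.3031

σ(-2.05) = 0.1141
σ'(-2.05) = σ(-2.05)(1 - σ(-2.05)) = 0.1141 × 0.8859 = 0.101
∂L/∂z = ∂L/∂h · σ'(z) = 3 × 0.101 = 0.3031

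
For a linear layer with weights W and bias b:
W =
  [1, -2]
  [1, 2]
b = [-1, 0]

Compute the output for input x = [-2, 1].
y = [-5, 0]

Wx = [1×-2 + -2×1, 1×-2 + 2×1]
   = [-4, 0]
y = Wx + b = [-4 + -1, 0 + 0] = [-5, 0]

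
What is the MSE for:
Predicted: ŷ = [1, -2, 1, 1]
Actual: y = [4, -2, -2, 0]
MSE = 4.75

MSE = (1/4)((1-4)² + (-2--2)² + (1--2)² + (1-0)²) = (1/4)(9 + 0 + 9 + 1) = 4.75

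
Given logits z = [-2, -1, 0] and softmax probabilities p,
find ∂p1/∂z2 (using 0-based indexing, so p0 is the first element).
∂p1/∂z2 = -0.1628

p = softmax(z) = [0.09003, 0.2447, 0.6652]
p1 = 0.2447, p2 = 0.6652

∂p1/∂z2 = -p1 × p2 = -0.2447 × 0.6652 = -0.1628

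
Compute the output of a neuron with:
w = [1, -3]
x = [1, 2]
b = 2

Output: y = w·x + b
y = -3

y = (1)(1) + (-3)(2) + 2 = -3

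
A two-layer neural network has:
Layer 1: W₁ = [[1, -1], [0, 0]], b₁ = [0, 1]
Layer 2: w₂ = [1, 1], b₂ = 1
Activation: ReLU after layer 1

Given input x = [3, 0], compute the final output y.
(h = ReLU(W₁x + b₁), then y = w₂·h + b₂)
y = 5

Layer 1 pre-activation: z₁ = [3, 1]
After ReLU: h = [3, 1]
Layer 2 output: y = 1×3 + 1×1 + 1 = 5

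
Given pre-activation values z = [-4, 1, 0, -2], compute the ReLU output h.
h = [0, 1, 0, 0]

ReLU applied element-wise: max(0,-4)=0, max(0,1)=1, max(0,0)=0, max(0,-2)=0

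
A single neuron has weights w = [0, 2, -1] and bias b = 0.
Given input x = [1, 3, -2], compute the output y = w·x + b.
y = 8

y = (0)(1) + (2)(3) + (-1)(-2) + 0 = 8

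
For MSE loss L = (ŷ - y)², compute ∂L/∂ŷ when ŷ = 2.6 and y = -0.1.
∂L/∂ŷ = 5.4

∂L/∂ŷ = 2(ŷ - y) = 2(2.6 - -0.1) = 2(2.7) = 5.4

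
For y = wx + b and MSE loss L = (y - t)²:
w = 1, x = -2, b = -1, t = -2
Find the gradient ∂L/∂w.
∂L/∂w = 4

y = wx + b = (1)(-2) + -1 = -3
∂L/∂y = 2(y - t) = 2(-3 - -2) = -2
∂y/∂w = x = -2
∂L/∂w = ∂L/∂y · ∂y/∂w = -2 × -2 = 4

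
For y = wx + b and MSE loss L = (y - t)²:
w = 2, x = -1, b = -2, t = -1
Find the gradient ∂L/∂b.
∂L/∂b = -6

y = wx + b = (2)(-1) + -2 = -4
∂L/∂y = 2(y - t) = 2(-4 - -1) = -6
∂y/∂b = 1
∂L/∂b = ∂L/∂y · ∂y/∂b = -6 × 1 = -6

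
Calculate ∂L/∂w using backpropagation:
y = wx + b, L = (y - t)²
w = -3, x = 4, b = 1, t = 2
∂L/∂w = -104

y = wx + b = (-3)(4) + 1 = -11
∂L/∂y = 2(y - t) = 2(-11 - 2) = -26
∂y/∂w = x = 4
∂L/∂w = ∂L/∂y · ∂y/∂w = -26 × 4 = -104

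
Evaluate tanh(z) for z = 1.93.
0.9587

tanh(1.93) = (e^(1.93) - e^(-1.93))/(e^(1.93) + e^(-1.93)) = 0.9587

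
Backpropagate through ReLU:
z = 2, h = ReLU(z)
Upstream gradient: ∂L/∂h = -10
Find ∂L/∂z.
∂L/∂z = -10

h = ReLU(2) = 2
Since z > 0: ∂h/∂z = 1
∂L/∂z = ∂L/∂h · ∂h/∂z = -10 × 1 = -10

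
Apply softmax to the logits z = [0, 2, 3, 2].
p = [0.0279, 0.206, 0.5601, 0.206]

exp(z) = [1, 7.389, 20.09, 7.389]
Sum = 35.86
p = [0.0279, 0.206, 0.5601, 0.206]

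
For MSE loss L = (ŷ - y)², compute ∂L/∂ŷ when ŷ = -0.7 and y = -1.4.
∂L/∂ŷ = 1.4

∂L/∂ŷ = 2(ŷ - y) = 2(-0.7 - -1.4) = 2(0.7) = 1.4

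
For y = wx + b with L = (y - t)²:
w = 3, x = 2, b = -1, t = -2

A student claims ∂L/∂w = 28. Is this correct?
Correct

y = (3)(2) + -1 = 5
∂L/∂y = 2(y - t) = 2(5 - -2) = 14
∂y/∂w = x = 2
∂L/∂w = 14 × 2 = 28

Claimed value: 28
Correct: The correct gradient is 28.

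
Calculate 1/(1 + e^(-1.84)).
0.8629

sigmoid(1.84) = 1/(1 + e^(-1.84)) = 1/(1 + 0.1588) = 0.8629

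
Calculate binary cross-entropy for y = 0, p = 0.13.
L = 0.1393

L = -0·log(0.13) - 1·log(0.87) = -log(0.87) = 0.1393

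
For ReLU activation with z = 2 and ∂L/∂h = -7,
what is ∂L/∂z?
∂L/∂z = -7

h = ReLU(2) = 2
Since z > 0: ∂h/∂z = 1
∂L/∂z = ∂L/∂h · ∂h/∂z = -7 × 1 = -7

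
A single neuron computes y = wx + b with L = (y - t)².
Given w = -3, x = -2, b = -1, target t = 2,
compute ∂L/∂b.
∂L/∂b = 6

y = wx + b = (-3)(-2) + -1 = 5
∂L/∂y = 2(y - t) = 2(5 - 2) = 6
∂y/∂b = 1
∂L/∂b = ∂L/∂y · ∂y/∂b = 6 × 1 = 6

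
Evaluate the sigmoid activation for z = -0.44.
0.3917

sigmoid(-0.44) = 1/(1 + e^(0.44)) = 1/(1 + 1.553) = 0.3917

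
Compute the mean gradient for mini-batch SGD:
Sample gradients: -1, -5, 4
Average gradient = -0.6667

Average = (1/3)(-1 + -5 + 4) = -2/3 = -0.6667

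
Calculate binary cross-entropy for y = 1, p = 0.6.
L = 0.5108

L = -1·log(0.6) - 0·log(0.4) = -log(0.6) = 0.5108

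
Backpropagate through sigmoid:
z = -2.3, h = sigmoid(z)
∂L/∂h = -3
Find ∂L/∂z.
∂L/∂z = -0.2485

σ(-2.3) = 0.09112
σ'(-2.3) = σ(-2.3)(1 - σ(-2.3)) = 0.09112 × 0.9089 = 0.08282
∂L/∂z = ∂L/∂h · σ'(z) = -3 × 0.08282 = -0.2485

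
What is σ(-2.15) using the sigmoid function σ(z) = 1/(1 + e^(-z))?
0.1043

sigmoid(-2.15) = 1/(1 + e^(2.15)) = 1/(1 + 8.585) = 0.1043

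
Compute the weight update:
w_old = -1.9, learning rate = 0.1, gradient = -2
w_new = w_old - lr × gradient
w_new = -1.7

w_new = w - η·∂L/∂w = -1.9 - 0.1×(-2) = -1.9 - (-0.2) = -1.7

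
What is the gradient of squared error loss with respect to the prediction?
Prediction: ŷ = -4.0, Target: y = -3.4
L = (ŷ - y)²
∂L/∂ŷ = -1.2

∂L/∂ŷ = 2(ŷ - y) = 2(-4.0 - -3.4) = 2(-0.6) = -1.2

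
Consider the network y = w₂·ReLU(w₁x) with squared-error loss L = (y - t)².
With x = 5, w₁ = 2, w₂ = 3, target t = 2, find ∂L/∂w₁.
∂L/∂w₁ = 840

Forward pass:
z = w₁x = 2×5 = 10
h = ReLU(10) = 10
y = w₂h = 3×10 = 30

Backward pass:
∂L/∂y = 2(y - t) = 2(30 - 2) = 56
∂y/∂h = w₂ = 3
∂h/∂z = 1 (ReLU derivative)
∂z/∂w₁ = x = 5

∂L/∂w₁ = 56 × 3 × 1 × 5 = 840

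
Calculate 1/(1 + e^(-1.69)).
0.8442

sigmoid(1.69) = 1/(1 + e^(-1.69)) = 1/(1 + 0.1845) = 0.8442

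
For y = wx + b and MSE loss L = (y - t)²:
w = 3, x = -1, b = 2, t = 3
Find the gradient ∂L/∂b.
∂L/∂b = -8

y = wx + b = (3)(-1) + 2 = -1
∂L/∂y = 2(y - t) = 2(-1 - 3) = -8
∂y/∂b = 1
∂L/∂b = ∂L/∂y · ∂y/∂b = -8 × 1 = -8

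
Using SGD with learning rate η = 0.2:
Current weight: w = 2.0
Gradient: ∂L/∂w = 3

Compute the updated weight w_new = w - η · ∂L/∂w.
w_new = 1.4

w_new = w - η·∂L/∂w = 2.0 - 0.2×(3) = 2.0 - (0.6) = 1.4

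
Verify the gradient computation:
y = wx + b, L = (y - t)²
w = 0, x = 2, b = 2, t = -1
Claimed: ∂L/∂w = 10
Incorrect

y = (0)(2) + 2 = 2
∂L/∂y = 2(y - t) = 2(2 - -1) = 6
∂y/∂w = x = 2
∂L/∂w = 6 × 2 = 12

Claimed value: 10
Incorrect: The correct gradient is 12.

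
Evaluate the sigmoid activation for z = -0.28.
0.4305

sigmoid(-0.28) = 1/(1 + e^(0.28)) = 1/(1 + 1.323) = 0.4305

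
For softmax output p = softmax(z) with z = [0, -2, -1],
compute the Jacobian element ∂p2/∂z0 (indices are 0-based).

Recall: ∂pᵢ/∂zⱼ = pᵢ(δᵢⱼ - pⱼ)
∂p2/∂z0 = -0.1628

p = softmax(z) = [0.6652, 0.09003, 0.2447]
p2 = 0.2447, p0 = 0.6652

∂p2/∂z0 = -p2 × p0 = -0.2447 × 0.6652 = -0.1628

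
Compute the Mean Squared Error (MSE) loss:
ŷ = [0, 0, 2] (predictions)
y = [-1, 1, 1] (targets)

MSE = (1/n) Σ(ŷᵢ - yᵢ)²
MSE = 1

MSE = (1/3)((0--1)² + (0-1)² + (2-1)²) = (1/3)(1 + 1 + 1) = 1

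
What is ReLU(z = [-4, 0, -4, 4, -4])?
h = [0, 0, 0, 4, 0]

ReLU applied element-wise: max(0,-4)=0, max(0,0)=0, max(0,-4)=0, max(0,4)=4, max(0,-4)=0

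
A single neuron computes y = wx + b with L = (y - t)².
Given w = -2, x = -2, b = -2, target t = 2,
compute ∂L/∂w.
∂L/∂w = 0

y = wx + b = (-2)(-2) + -2 = 2
∂L/∂y = 2(y - t) = 2(2 - 2) = 0
∂y/∂w = x = -2
∂L/∂w = ∂L/∂y · ∂y/∂w = 0 × -2 = 0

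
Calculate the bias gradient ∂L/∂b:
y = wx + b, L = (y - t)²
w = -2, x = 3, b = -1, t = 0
∂L/∂b = -14

y = wx + b = (-2)(3) + -1 = -7
∂L/∂y = 2(y - t) = 2(-7 - 0) = -14
∂y/∂b = 1
∂L/∂b = ∂L/∂y · ∂y/∂b = -14 × 1 = -14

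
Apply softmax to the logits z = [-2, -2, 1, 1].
p = [0.0237, 0.0237, 0.4763, 0.4763]

exp(z) = [0.1353, 0.1353, 2.718, 2.718]
Sum = 5.707
p = [0.0237, 0.0237, 0.4763, 0.4763]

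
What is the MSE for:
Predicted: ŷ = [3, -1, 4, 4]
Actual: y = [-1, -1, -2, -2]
MSE = 22

MSE = (1/4)((3--1)² + (-1--1)² + (4--2)² + (4--2)²) = (1/4)(16 + 0 + 36 + 36) = 22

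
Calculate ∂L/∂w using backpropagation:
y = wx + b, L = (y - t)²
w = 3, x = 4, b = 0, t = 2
∂L/∂w = 80

y = wx + b = (3)(4) + 0 = 12
∂L/∂y = 2(y - t) = 2(12 - 2) = 20
∂y/∂w = x = 4
∂L/∂w = ∂L/∂y · ∂y/∂w = 20 × 4 = 80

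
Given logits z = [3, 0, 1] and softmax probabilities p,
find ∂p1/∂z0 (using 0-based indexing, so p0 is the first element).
∂p1/∂z0 = -0.03545

p = softmax(z) = [0.8438, 0.04201, 0.1142]
p1 = 0.04201, p0 = 0.8438

∂p1/∂z0 = -p1 × p0 = -0.04201 × 0.8438 = -0.03545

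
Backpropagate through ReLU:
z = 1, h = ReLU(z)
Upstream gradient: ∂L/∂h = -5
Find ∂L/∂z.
∂L/∂z = -5

h = ReLU(1) = 1
Since z > 0: ∂h/∂z = 1
∂L/∂z = ∂L/∂h · ∂h/∂z = -5 × 1 = -5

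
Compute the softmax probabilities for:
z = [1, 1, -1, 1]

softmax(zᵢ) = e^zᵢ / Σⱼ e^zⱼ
p = [0.3189, 0.3189, 0.0432, 0.3189]

exp(z) = [2.718, 2.718, 0.3679, 2.718]
Sum = 8.523
p = [0.3189, 0.3189, 0.0432, 0.3189]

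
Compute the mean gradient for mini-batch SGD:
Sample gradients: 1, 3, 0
Average gradient = 1.333

Average = (1/3)(1 + 3 + 0) = 4/3 = 1.333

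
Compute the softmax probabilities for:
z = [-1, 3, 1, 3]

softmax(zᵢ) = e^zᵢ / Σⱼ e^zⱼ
p = [0.0085, 0.4643, 0.0628, 0.4643]

exp(z) = [0.3679, 20.09, 2.718, 20.09]
Sum = 43.26
p = [0.0085, 0.4643, 0.0628, 0.4643]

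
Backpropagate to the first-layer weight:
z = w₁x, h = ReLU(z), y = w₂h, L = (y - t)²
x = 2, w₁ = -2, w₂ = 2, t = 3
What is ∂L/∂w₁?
∂L/∂w₁ = 0

Forward pass:
z = w₁x = -2×2 = -4
h = ReLU(-4) = 0
y = w₂h = 2×0 = 0

Backward pass:
∂L/∂y = 2(y - t) = 2(0 - 3) = -6
∂y/∂h = w₂ = 2
∂h/∂z = 0 (ReLU derivative)
∂z/∂w₁ = x = 2

∂L/∂w₁ = -6 × 2 × 0 × 2 = 0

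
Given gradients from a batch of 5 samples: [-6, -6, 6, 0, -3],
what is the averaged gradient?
Average gradient = -1.8

Average = (1/5)(-6 + -6 + 6 + 0 + -3) = -9/5 = -1.8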